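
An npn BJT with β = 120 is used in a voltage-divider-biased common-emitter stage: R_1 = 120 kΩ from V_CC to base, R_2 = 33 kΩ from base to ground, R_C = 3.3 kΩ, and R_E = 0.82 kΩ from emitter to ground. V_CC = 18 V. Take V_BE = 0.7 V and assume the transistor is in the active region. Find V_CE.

Thevenize the base divider: V_Th = V_CC·R_2/(R_1+R_2) = 18×33/153 = 3.88 V, R_Th = R_1‖R_2 = 25.9 kΩ.
Base-emitter loop: V_Th = I_B·R_Th + V_BE + (β+1)I_B·R_E, so I_B = (3.88 − 0.7) / (25.9 + 121×0.82) = 0.0254 mA.
I_C = β·I_B = 120×0.0254 = 3.05 mA, and I_E = (β+1)I_B = 3.08 mA.
V_CE = V_CC − I_C·R_C − I_E·R_E = 18 − 3.05×3.3 − 3.08×0.82 = 5.4 V.
V_CE = 5.4 V > 0.2 V confirms active-region operation.

V_CE ≈ 5.4 V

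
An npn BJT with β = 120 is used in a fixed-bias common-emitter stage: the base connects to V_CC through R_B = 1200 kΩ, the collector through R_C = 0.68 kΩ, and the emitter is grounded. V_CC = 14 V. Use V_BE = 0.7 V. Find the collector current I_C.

I_C ≈ 1.3 mA

Base loop: V_CC = I_B·R_B + V_BE, so I_B = (14 − 0.7)/1200 kΩ = 0.0111 mA.
In the active region I_C = β·I_B = 120 × 0.0111 = 1.33 mA.
Collector loop: V_CE = V_CC − I_C·R_C = 14 − 1.33×0.68 = 13.1 V.
Since V_CE = 13.1 V > V_CE(sat) ≈ 0.2 V, the transistor is in the active region as assumed.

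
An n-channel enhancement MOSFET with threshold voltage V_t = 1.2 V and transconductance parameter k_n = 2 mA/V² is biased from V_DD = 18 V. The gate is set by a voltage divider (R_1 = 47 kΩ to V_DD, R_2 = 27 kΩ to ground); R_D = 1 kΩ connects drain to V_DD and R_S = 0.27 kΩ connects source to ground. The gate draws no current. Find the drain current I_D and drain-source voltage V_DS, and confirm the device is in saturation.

V_G = V_DD·R_2/(R_1+R_2) = 18×27/74 = 6.57 V.
Assume saturation: I_D = (k_n/2)(V_GS − V_t)² with V_GS = V_G − I_D·R_S = 6.57 − 0.27·I_D.
Substituting gives 0.0729·I_D² − 3.9·I_D + 28.8 = 0, with roots I_D = 8.86 or 44.6 mA.
The root I_D = 44.6 mA gives V_GS = -5.48 V ≤ V_t, so take I_D = 8.86 mA.
Then V_GS = 4.18 V and V_DS = V_DD − I_D(R_D+R_S) = 18 − 8.86×1.27 = 6.75 V.
Saturation requires V_DS ≥ V_GS − V_t = 2.98 V; 6.75 ≥ 2.98 ✓.

I_D ≈ 8.9 mA, V_DS ≈ 6.8 V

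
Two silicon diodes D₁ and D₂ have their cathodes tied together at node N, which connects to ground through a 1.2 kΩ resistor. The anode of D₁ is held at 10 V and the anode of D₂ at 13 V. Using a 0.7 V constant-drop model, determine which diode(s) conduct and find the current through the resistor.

Only D₂ conducts; I_R ≈ 10 mA

Assume both conduct. Then node N would need to be at both 10−0.7 = 9.3 V and 13−0.7 = 12.3 V, which is impossible.
Assume only D₂ conducts: V_N = 13 − 0.7 = 12.3 V, so I_R = 12.3/1.2 = 10.3 mA.
Check D₁: its anode-to-cathode voltage is 10 − 12.3 = -2.3 V < 0.7 V, so it is off. The assumption is consistent.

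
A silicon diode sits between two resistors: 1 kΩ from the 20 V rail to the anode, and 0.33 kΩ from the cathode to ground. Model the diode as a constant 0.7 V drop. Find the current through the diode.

The two resistors are in series with the diode, so KVL gives 20 = I·1 + 0.7 + I·0.33.
I = (20 − 0.7) / (1 + 0.33) kΩ = 19.3 / 1.33 = 14.5 mA.

I ≈ 15 mA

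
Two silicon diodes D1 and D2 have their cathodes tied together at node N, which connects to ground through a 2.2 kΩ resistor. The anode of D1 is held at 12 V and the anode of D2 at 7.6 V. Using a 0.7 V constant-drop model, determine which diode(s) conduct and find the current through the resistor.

Only D1 conducts; I_R ≈ 5.1 mA

Assume both conduct. Then node N would need to be at both 12−0.7 = 11.3 V and 7.6−0.7 = 6.9 V, which is impossible.
Assume only D1 conducts: V_N = 12 − 0.7 = 11.3 V, so I_R = 11.3/2.2 = 5.14 mA.
Check D2: its anode-to-cathode voltage is 7.6 − 11.3 = -3.7 V < 0.7 V, so it is off. The assumption is consistent.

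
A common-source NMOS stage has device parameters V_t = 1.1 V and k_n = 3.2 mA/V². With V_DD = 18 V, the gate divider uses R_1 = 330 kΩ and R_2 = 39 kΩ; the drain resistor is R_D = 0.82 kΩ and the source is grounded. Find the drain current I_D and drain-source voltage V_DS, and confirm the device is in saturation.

I_D ≈ 1 mA, V_DS ≈ 17 V

V_G = V_DD·R_2/(R_1+R_2) = 18×39/369 = 1.9 V. With the source grounded, V_GS = V_G = 1.9 V.
Assume saturation: I_D = (k_n/2)(V_GS − V_t)² = (3.2/2)×(1.9 − 1.1)² = 1.6×0.802² = 1.03 mA.
V_DS = V_DD − I_D·R_D = 18 − 1.03×0.82 = 17.2 V.
Saturation requires V_DS ≥ V_GS − V_t = 0.802 V; 17.2 ≥ 0.802 ✓.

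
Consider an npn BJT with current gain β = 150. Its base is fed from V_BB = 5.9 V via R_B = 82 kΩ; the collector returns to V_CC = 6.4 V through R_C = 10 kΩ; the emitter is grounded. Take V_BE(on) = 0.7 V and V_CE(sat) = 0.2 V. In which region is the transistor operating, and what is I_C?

saturation; I_C ≈ 0.62 mA

Assume active: I_B = (5.9 − 0.7)/82 = 0.0634 mA, giving I_C = β·I_B = 9.51 mA.
But then V_CE = 6.4 − 9.51×10 = -88.7 V < V_CE(sat) = 0.2 V — impossible in the active region.
So the transistor is saturated. With V_CE = 0.2 V, I_C = (V_CC − 0.2)/R_C = 6.2/10 = 0.62 mA.
Check: β·I_B = 9.51 mA > I_C = 0.62 mA, confirming saturation.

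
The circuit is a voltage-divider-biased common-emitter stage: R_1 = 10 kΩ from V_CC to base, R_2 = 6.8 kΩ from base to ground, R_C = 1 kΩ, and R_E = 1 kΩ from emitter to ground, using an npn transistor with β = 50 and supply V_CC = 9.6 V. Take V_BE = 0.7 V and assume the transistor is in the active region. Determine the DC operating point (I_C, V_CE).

Thevenize the base divider: V_Th = V_CC·R_2/(R_1+R_2) = 9.6×6.8/16.8 = 3.89 V, R_Th = R_1‖R_2 = 4.05 kΩ.
Base-emitter loop: V_Th = I_B·R_Th + V_BE + (β+1)I_B·R_E, so I_B = (3.89 − 0.7) / (4.05 + 51×1) = 0.0579 mA.
I_C = β·I_B = 50×0.0579 = 2.89 mA, and I_E = (β+1)I_B = 2.95 mA.
V_CE = V_CC − I_C·R_C − I_E·R_E = 9.6 − 2.89×1 − 2.95×1 = 3.75 V.
V_CE = 3.75 V > 0.2 V confirms active-region operation.

I_C ≈ 2.9 mA, V_CE ≈ 3.8 V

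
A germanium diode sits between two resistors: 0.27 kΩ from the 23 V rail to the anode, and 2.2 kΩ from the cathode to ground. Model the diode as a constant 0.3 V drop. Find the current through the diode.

The two resistors are in series with the diode, so KVL gives 23 = I·0.27 + 0.3 + I·2.2.
I = (23 − 0.3) / (0.27 + 2.2) kΩ = 22.7 / 2.47 = 9.19 mA.

I ≈ 9.2 mA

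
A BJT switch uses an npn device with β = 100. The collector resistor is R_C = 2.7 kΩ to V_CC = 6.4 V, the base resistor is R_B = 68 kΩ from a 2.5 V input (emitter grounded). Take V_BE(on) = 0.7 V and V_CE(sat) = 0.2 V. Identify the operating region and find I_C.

Assume active: I_B = (2.5 − 0.7)/68 = 0.0265 mA, giving I_C = β·I_B = 2.65 mA.
But then V_CE = 6.4 − 2.65×2.7 = -0.747 V < V_CE(sat) = 0.2 V — impossible in the active region.
So the transistor is saturated. With V_CE = 0.2 V, I_C = (V_CC − 0.2)/R_C = 6.2/2.7 = 2.3 mA.
Check: β·I_B = 2.65 mA > I_C = 2.3 mA, confirming saturation.

saturation; I_C ≈ 2.3 mA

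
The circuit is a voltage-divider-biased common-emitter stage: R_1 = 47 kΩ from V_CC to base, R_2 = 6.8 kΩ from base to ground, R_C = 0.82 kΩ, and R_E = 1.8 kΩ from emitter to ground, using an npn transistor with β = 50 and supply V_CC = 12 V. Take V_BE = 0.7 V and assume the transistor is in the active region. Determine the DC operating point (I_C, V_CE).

Thevenize the base divider: V_Th = V_CC·R_2/(R_1+R_2) = 12×6.8/53.8 = 1.52 V, R_Th = R_1‖R_2 = 5.94 kΩ.
Base-emitter loop: V_Th = I_B·R_Th + V_BE + (β+1)I_B·R_E, so I_B = (1.52 − 0.7) / (5.94 + 51×1.8) = 0.00836 mA.
I_C = β·I_B = 50×0.00836 = 0.418 mA, and I_E = (β+1)I_B = 0.426 mA.
V_CE = V_CC − I_C·R_C − I_E·R_E = 12 − 0.418×0.82 − 0.426×1.8 = 10.9 V.
V_CE = 10.9 V > 0.2 V confirms active-region operation.

I_C ≈ 0.42 mA, V_CE ≈ 11 V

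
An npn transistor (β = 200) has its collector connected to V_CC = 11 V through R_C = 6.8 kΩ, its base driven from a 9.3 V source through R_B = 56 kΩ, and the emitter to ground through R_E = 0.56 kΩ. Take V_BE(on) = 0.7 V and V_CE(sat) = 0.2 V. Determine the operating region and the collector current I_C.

Assume active: I_B = (9.3 − 0.7)/(56 + 201×0.56) = 0.051 mA, I_C = β·I_B = 10.2 mA.
Then V_CE = 11 − 10.2×6.8 − 10.3×0.56 = -64.1 V < 0.2 V — the active assumption fails.
Re-solve with V_CE = 0.2 V. KCL at the emitter: V_E/R_E = (V_BB−0.7−V_E)/R_B + (V_CC−0.2−V_E)/R_C, giving V_E = 0.893 V.
I_C = (V_CC − 0.2 − V_E)/R_C = (10.8 − 0.893)/6.8 = 1.46 mA.
Check: I_B = (8.6 − 0.893)/56 = 0.138 mA, and β·I_B = 27.5 mA > I_C, confirming saturation.

saturation; I_C ≈ 1.5 mA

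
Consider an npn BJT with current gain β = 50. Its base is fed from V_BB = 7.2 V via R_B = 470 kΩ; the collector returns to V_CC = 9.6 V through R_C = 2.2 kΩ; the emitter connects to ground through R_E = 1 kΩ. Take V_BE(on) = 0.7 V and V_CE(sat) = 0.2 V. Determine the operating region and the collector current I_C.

active; I_C ≈ 0.62 mA

Assume active. Base-emitter loop: I_B = (V_BB − V_BE)/(R_B + (β+1)R_E) = (7.2 − 0.7)/(470 + 51×1) = 0.0125 mA.
I_C = β·I_B = 50×0.0125 = 0.624 mA.
V_CE = V_CC − I_C·R_C − I_E·R_E = 9.6 − 0.624×2.2 − 0.636×1 = 7.59 V > V_CE(sat), so the active-region assumption holds.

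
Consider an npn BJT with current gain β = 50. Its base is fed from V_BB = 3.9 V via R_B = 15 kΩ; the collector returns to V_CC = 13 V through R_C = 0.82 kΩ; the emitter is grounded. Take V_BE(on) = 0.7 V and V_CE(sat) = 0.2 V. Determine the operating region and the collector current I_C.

active; I_C ≈ 11 mA

Assume active. Base-emitter loop: I_B = (V_BB − V_BE)/R_B = (3.9 − 0.7)/15 = 0.213 mA.
I_C = β·I_B = 50×0.213 = 10.7 mA.
V_CE = V_CC − I_C·R_C = 13 − 10.7×0.82 = 4.25 V > V_CE(sat), so the active-region assumption holds.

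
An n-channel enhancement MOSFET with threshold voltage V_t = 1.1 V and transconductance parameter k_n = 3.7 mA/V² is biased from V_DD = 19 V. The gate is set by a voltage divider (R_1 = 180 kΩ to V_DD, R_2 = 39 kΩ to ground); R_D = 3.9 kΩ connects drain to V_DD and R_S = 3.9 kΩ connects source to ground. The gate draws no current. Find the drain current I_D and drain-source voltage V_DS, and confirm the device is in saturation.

I_D ≈ 0.46 mA, V_DS ≈ 15 V

V_G = V_DD·R_2/(R_1+R_2) = 19×39/219 = 3.38 V.
Assume saturation: I_D = (k_n/2)(V_GS − V_t)² with V_GS = V_G − I_D·R_S = 3.38 − 3.9·I_D.
Substituting gives 28.1·I_D² − 34·I_D + 9.65 = 0, with roots I_D = 0.458 or 0.749 mA.
The root I_D = 0.749 mA gives V_GS = 0.464 V ≤ V_t, so take I_D = 0.458 mA.
Then V_GS = 1.6 V and V_DS = V_DD − I_D(R_D+R_S) = 19 − 0.458×7.8 = 15.4 V.
Saturation requires V_DS ≥ V_GS − V_t = 0.498 V; 15.4 ≥ 0.498 ✓.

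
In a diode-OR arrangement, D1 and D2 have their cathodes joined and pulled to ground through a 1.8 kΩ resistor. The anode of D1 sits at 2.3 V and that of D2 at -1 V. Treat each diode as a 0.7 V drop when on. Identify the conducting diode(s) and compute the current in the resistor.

Assume both conduct. Then node N would need to be at both 2.3−0.7 = 1.6 V and -1−0.7 = -1.7 V, which is impossible.
Assume only D1 conducts: V_N = 2.3 − 0.7 = 1.6 V, so I_R = 1.6/1.8 = 0.889 mA.
Check D2: its anode-to-cathode voltage is -1 − 1.6 = -2.6 V < 0.7 V, so it is off. The assumption is consistent.

Only D1 conducts; I_R ≈ 0.89 mA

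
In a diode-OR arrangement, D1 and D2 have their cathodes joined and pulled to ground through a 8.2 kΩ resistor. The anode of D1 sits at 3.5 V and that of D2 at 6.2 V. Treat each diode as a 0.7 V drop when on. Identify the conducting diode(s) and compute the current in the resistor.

Assume both conduct. Then node N would need to be at both 3.5−0.7 = 2.8 V and 6.2−0.7 = 5.5 V, which is impossible.
Assume only D2 conducts: V_N = 6.2 − 0.7 = 5.5 V, so I_R = 5.5/8.2 = 0.671 mA.
Check D1: its anode-to-cathode voltage is 3.5 − 5.5 = -2 V < 0.7 V, so it is off. The assumption is consistent.

Only D2 conducts; I_R ≈ 0.67 mA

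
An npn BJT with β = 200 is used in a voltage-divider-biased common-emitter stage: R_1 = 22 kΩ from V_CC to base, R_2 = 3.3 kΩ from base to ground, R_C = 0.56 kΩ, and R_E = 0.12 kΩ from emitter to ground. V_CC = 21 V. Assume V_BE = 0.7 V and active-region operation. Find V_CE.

V_CE ≈ 11 V

Thevenize the base divider: V_Th = V_CC·R_2/(R_1+R_2) = 21×3.3/25.3 = 2.74 V, R_Th = R_1‖R_2 = 2.87 kΩ.
Base-emitter loop: V_Th = I_B·R_Th + V_BE + (β+1)I_B·R_E, so I_B = (2.74 − 0.7) / (2.87 + 201×0.12) = 0.0756 mA.
I_C = β·I_B = 200×0.0756 = 15.1 mA, and I_E = (β+1)I_B = 15.2 mA.
V_CE = V_CC − I_C·R_C − I_E·R_E = 21 − 15.1×0.56 − 15.2×0.12 = 10.7 V.
V_CE = 10.7 V > 0.2 V confirms active-region operation.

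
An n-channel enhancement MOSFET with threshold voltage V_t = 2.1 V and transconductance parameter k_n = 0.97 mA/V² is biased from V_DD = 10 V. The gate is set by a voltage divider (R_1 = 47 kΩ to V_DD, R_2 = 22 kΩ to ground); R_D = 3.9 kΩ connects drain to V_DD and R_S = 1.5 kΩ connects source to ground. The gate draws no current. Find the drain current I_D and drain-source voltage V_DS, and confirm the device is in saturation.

I_D ≈ 0.25 mA, V_DS ≈ 8.7 V

V_G = V_DD·R_2/(R_1+R_2) = 10×22/69 = 3.19 V.
Assume saturation: I_D = (k_n/2)(V_GS − V_t)² with V_GS = V_G − I_D·R_S = 3.19 − 1.5·I_D.
Substituting gives 1.09·I_D² − 2.58·I_D + 0.575 = 0, with roots I_D = 0.248 or 2.12 mA.
The root I_D = 2.12 mA gives V_GS = 0.0097 V ≤ V_t, so take I_D = 0.248 mA.
Then V_GS = 2.82 V and V_DS = V_DD − I_D(R_D+R_S) = 10 − 0.248×5.4 = 8.66 V.
Saturation requires V_DS ≥ V_GS − V_t = 0.716 V; 8.66 ≥ 0.716 ✓.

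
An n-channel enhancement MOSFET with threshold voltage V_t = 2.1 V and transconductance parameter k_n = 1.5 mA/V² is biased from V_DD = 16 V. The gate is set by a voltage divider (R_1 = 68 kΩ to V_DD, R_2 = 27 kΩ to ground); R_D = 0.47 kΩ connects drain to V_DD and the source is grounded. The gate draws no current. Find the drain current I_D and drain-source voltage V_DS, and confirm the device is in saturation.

I_D ≈ 4.5 mA, V_DS ≈ 14 V

V_G = V_DD·R_2/(R_1+R_2) = 16×27/95 = 4.55 V. With the source grounded, V_GS = V_G = 4.55 V.
Assume saturation: I_D = (k_n/2)(V_GS − V_t)² = (1.5/2)×(4.55 − 2.1)² = 0.75×2.45² = 4.49 mA.
V_DS = V_DD − I_D·R_D = 16 − 4.49×0.47 = 13.9 V.
Saturation requires V_DS ≥ V_GS − V_t = 2.45 V; 13.9 ≥ 2.45 ✓.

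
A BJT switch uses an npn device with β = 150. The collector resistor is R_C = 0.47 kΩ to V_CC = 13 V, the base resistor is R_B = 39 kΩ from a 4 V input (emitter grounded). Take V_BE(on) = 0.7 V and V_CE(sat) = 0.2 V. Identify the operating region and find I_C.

Assume active. Base-emitter loop: I_B = (V_BB − V_BE)/R_B = (4 − 0.7)/39 = 0.0846 mA.
I_C = β·I_B = 150×0.0846 = 12.7 mA.
V_CE = V_CC − I_C·R_C = 13 − 12.7×0.47 = 7.03 V > V_CE(sat), so the active-region assumption holds.

active; I_C ≈ 13 mA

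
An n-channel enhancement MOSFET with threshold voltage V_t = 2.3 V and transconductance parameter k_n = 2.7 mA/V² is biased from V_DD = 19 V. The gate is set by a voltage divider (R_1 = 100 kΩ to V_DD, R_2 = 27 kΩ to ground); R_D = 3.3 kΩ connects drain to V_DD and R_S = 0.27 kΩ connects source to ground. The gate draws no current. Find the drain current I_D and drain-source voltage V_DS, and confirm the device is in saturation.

I_D ≈ 2 mA, V_DS ≈ 12 V

V_G = V_DD·R_2/(R_1+R_2) = 19×27/127 = 4.04 V.
Assume saturation: I_D = (k_n/2)(V_GS − V_t)² with V_GS = V_G − I_D·R_S = 4.04 − 0.27·I_D.
Substituting gives 0.0984·I_D² − 2.27·I_D + 4.08 = 0, with roots I_D = 1.97 or 21.1 mA.
The root I_D = 21.1 mA gives V_GS = -1.65 V ≤ V_t, so take I_D = 1.97 mA.
Then V_GS = 3.51 V and V_DS = V_DD − I_D(R_D+R_S) = 19 − 1.97×3.57 = 12 V.
Saturation requires V_DS ≥ V_GS − V_t = 1.21 V; 12 ≥ 1.21 ✓.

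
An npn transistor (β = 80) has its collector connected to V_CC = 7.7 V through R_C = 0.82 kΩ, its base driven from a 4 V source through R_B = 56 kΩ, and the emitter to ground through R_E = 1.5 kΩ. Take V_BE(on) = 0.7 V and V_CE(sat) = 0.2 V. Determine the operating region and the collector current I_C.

active; I_C ≈ 1.5 mA

Assume active. Base-emitter loop: I_B = (V_BB − V_BE)/(R_B + (β+1)R_E) = (4 − 0.7)/(56 + 81×1.5) = 0.0186 mA.
I_C = β·I_B = 80×0.0186 = 1.49 mA.
V_CE = V_CC − I_C·R_C − I_E·R_E = 7.7 − 1.49×0.82 − 1.51×1.5 = 4.22 V > V_CE(sat), so the active-region assumption holds.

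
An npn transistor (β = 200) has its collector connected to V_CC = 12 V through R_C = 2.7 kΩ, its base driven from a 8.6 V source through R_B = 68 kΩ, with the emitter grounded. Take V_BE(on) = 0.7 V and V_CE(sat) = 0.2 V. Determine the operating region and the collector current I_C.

saturation; I_C ≈ 4.4 mA

Assume active: I_B = (8.6 − 0.7)/68 = 0.116 mA, giving I_C = β·I_B = 23.2 mA.
But then V_CE = 12 − 23.2×2.7 = -50.7 V < V_CE(sat) = 0.2 V — impossible in the active region.
So the transistor is saturated. With V_CE = 0.2 V, I_C = (V_CC − 0.2)/R_C = 11.8/2.7 = 4.37 mA.
Check: β·I_B = 23.2 mA > I_C = 4.37 mA, confirming saturation.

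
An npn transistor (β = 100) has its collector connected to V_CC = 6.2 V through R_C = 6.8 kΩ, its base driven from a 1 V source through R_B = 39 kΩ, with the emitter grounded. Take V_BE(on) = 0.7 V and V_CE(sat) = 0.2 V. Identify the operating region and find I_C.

Assume active. Base-emitter loop: I_B = (V_BB − V_BE)/R_B = (1 − 0.7)/39 = 0.00769 mA.
I_C = β·I_B = 100×0.00769 = 0.769 mA.
V_CE = V_CC − I_C·R_C = 6.2 − 0.769×6.8 = 0.969 V > V_CE(sat), so the active-region assumption holds.

active; I_C ≈ 0.77 mA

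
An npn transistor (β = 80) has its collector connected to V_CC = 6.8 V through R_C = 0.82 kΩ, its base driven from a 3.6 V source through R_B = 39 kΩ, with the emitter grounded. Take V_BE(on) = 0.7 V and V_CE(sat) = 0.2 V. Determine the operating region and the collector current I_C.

active; I_C ≈ 5.9 mA

Assume active. Base-emitter loop: I_B = (V_BB − V_BE)/R_B = (3.6 − 0.7)/39 = 0.0744 mA.
I_C = β·I_B = 80×0.0744 = 5.95 mA.
V_CE = V_CC − I_C·R_C = 6.8 − 5.95×0.82 = 1.92 V > V_CE(sat), so the active-region assumption holds.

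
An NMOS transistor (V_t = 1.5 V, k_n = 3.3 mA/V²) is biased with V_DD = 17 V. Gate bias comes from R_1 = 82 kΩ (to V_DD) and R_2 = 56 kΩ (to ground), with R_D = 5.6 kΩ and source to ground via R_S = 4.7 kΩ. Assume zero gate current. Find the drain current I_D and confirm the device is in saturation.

I_D ≈ 0.98 mA

V_G = V_DD·R_2/(R_1+R_2) = 17×56/138 = 6.9 V.
Assume saturation: I_D = (k_n/2)(V_GS − V_t)² with V_GS = V_G − I_D·R_S = 6.9 − 4.7·I_D.
Substituting gives 36.4·I_D² − 84.7·I_D + 48.1 = 0, with roots I_D = 0.984 or 1.34 mA.
The root I_D = 1.34 mA gives V_GS = 0.599 V ≤ V_t, so take I_D = 0.984 mA.
Then V_GS = 2.27 V and V_DS = V_DD − I_D(R_D+R_S) = 17 − 0.984×10.3 = 6.86 V.
Saturation requires V_DS ≥ V_GS − V_t = 0.772 V; 6.86 ≥ 0.772 ✓.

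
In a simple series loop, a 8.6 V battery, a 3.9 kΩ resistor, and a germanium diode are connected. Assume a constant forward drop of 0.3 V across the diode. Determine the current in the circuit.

KVL around the loop: 8.6 = V_D + I·R = 0.3 + I × 3.9 kΩ.
So I = (8.6 − 0.3) / 3.9 kΩ = 8.3 / 3.9 = 2.13 mA.

I ≈ 2.1 mA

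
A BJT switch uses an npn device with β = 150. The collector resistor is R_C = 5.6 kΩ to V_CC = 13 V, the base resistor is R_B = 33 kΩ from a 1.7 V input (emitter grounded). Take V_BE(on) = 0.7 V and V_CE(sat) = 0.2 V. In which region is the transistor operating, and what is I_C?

saturation; I_C ≈ 2.3 mA

Assume active: I_B = (1.7 − 0.7)/33 = 0.0303 mA, giving I_C = β·I_B = 4.55 mA.
But then V_CE = 13 − 4.55×5.6 = -12.5 V < V_CE(sat) = 0.2 V — impossible in the active region.
So the transistor is saturated. With V_CE = 0.2 V, I_C = (V_CC − 0.2)/R_C = 12.8/5.6 = 2.29 mA.
Check: β·I_B = 4.55 mA > I_C = 2.29 mA, confirming saturation.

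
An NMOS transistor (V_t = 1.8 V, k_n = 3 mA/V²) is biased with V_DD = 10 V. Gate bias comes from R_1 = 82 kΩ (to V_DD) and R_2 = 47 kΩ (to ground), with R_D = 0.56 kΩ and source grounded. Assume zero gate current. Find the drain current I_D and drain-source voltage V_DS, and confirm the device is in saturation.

I_D ≈ 5.1 mA, V_DS ≈ 7.1 V

V_G = V_DD·R_2/(R_1+R_2) = 10×47/129 = 3.64 V. With the source grounded, V_GS = V_G = 3.64 V.
Assume saturation: I_D = (k_n/2)(V_GS − V_t)² = (3/2)×(3.64 − 1.8)² = 1.5×1.84² = 5.1 mA.
V_DS = V_DD − I_D·R_D = 10 − 5.1×0.56 = 7.15 V.
Saturation requires V_DS ≥ V_GS − V_t = 1.84 V; 7.15 ≥ 1.84 ✓.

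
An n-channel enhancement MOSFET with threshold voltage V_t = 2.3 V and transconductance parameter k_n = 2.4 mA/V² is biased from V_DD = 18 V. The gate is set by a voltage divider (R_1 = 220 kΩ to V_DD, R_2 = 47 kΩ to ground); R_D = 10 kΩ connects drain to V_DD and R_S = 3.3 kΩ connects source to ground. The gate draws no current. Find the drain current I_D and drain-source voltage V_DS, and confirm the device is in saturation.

V_G = V_DD·R_2/(R_1+R_2) = 18×47/267 = 3.17 V.
Assume saturation: I_D = (k_n/2)(V_GS − V_t)² with V_GS = V_G − I_D·R_S = 3.17 − 3.3·I_D.
Substituting gives 13.1·I_D² − 7.88·I_D + 0.905 = 0, with roots I_D = 0.154 or 0.448 mA.
The root I_D = 0.448 mA gives V_GS = 1.69 V ≤ V_t, so take I_D = 0.154 mA.
Then V_GS = 2.66 V and V_DS = V_DD − I_D(R_D+R_S) = 18 − 0.154×13.3 = 15.9 V.
Saturation requires V_DS ≥ V_GS − V_t = 0.359 V; 15.9 ≥ 0.359 ✓.

I_D ≈ 0.15 mA, V_DS ≈ 16 V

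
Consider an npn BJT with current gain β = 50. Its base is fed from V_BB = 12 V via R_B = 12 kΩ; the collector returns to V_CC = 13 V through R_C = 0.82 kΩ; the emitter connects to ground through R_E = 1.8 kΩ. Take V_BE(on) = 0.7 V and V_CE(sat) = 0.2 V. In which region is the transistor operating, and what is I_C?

Assume active: I_B = (12 − 0.7)/(12 + 51×1.8) = 0.109 mA, I_C = β·I_B = 5.44 mA.
Then V_CE = 13 − 5.44×0.82 − 5.55×1.8 = -1.46 V < 0.2 V — the active assumption fails.
Re-solve with V_CE = 0.2 V. KCL at the emitter: V_E/R_E = (V_BB−0.7−V_E)/R_B + (V_CC−0.2−V_E)/R_C, giving V_E = 8.91 V.
I_C = (V_CC − 0.2 − V_E)/R_C = (12.8 − 8.91)/0.82 = 4.75 mA.
Check: I_B = (11.3 − 8.91)/12 = 0.199 mA, and β·I_B = 9.97 mA > I_C, confirming saturation.

saturation; I_C ≈ 4.7 mA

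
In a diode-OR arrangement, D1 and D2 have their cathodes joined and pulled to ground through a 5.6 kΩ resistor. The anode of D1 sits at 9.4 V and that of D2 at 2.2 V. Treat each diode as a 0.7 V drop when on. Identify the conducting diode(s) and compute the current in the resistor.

Assume both conduct. Then node N would need to be at both 9.4−0.7 = 8.7 V and 2.2−0.7 = 1.5 V, which is impossible.
Assume only D1 conducts: V_N = 9.4 − 0.7 = 8.7 V, so I_R = 8.7/5.6 = 1.55 mA.
Check D2: its anode-to-cathode voltage is 2.2 − 8.7 = -6.5 V < 0.7 V, so it is off. The assumption is consistent.

Only D1 conducts; I_R ≈ 1.6 mA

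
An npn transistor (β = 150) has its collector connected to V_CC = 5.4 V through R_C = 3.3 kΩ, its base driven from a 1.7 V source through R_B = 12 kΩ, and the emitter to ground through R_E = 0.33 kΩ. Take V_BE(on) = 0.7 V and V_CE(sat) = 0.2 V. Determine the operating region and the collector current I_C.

Assume active: I_B = (1.7 − 0.7)/(12 + 151×0.33) = 0.0162 mA, I_C = β·I_B = 2.43 mA.
Then V_CE = 5.4 − 2.43×3.3 − 2.44×0.33 = -3.41 V < 0.2 V — the active assumption fails.
Re-solve with V_CE = 0.2 V. KCL at the emitter: V_E/R_E = (V_BB−0.7−V_E)/R_B + (V_CC−0.2−V_E)/R_C, giving V_E = 0.486 V.
I_C = (V_CC − 0.2 − V_E)/R_C = (5.2 − 0.486)/3.3 = 1.43 mA.
Check: I_B = (1 − 0.486)/12 = 0.0429 mA, and β·I_B = 6.43 mA > I_C, confirming saturation.

saturation; I_C ≈ 1.4 mA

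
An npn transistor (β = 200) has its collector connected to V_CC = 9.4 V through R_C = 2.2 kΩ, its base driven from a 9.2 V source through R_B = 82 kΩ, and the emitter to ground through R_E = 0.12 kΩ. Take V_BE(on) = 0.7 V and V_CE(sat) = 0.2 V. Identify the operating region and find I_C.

Assume active: I_B = (9.2 − 0.7)/(82 + 201×0.12) = 0.0801 mA, I_C = β·I_B = 16 mA.
Then V_CE = 9.4 − 16×2.2 − 16.1×0.12 = -27.8 V < 0.2 V — the active assumption fails.
Re-solve with V_CE = 0.2 V. KCL at the emitter: V_E/R_E = (V_BB−0.7−V_E)/R_B + (V_CC−0.2−V_E)/R_C, giving V_E = 0.487 V.
I_C = (V_CC − 0.2 − V_E)/R_C = (9.2 − 0.487)/2.2 = 3.96 mA.
Check: I_B = (8.5 − 0.487)/82 = 0.0977 mA, and β·I_B = 19.5 mA > I_C, confirming saturation.

saturation; I_C ≈ 4 mA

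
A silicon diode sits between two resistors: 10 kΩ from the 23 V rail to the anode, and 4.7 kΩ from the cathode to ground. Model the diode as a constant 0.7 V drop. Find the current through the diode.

I ≈ 1.5 mA

The two resistors are in series with the diode, so KVL gives 23 = I·10 + 0.7 + I·4.7.
I = (23 − 0.7) / (10 + 4.7) kΩ = 22.3 / 14.7 = 1.52 mA.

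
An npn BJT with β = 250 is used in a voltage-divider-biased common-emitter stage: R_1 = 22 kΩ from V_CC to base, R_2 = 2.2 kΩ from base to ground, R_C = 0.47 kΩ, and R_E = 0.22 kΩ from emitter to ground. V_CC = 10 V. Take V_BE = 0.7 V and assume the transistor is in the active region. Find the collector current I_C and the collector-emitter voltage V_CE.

Thevenize the base divider: V_Th = V_CC·R_2/(R_1+R_2) = 10×2.2/24.2 = 0.909 V, R_Th = R_1‖R_2 = 2 kΩ.
Base-emitter loop: V_Th = I_B·R_Th + V_BE + (β+1)I_B·R_E, so I_B = (0.909 − 0.7) / (2 + 251×0.22) = 0.00365 mA.
I_C = β·I_B = 250×0.00365 = 0.914 mA, and I_E = (β+1)I_B = 0.917 mA.
V_CE = V_CC − I_C·R_C − I_E·R_E = 10 − 0.914×0.47 − 0.917×0.22 = 9.37 V.
V_CE = 9.37 V > 0.2 V confirms active-region operation.

I_C ≈ 0.91 mA, V_CE ≈ 9.4 V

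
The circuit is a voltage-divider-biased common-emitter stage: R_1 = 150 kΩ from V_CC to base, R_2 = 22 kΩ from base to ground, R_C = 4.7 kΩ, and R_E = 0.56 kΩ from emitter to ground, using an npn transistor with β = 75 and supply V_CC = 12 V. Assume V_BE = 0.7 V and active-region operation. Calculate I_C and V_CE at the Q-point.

Thevenize the base divider: V_Th = V_CC·R_2/(R_1+R_2) = 12×22/172 = 1.53 V, R_Th = R_1‖R_2 = 19.2 kΩ.
Base-emitter loop: V_Th = I_B·R_Th + V_BE + (β+1)I_B·R_E, so I_B = (1.53 − 0.7) / (19.2 + 76×0.56) = 0.0135 mA.
I_C = β·I_B = 75×0.0135 = 1.01 mA, and I_E = (β+1)I_B = 1.03 mA.
V_CE = V_CC − I_C·R_C − I_E·R_E = 12 − 1.01×4.7 − 1.03×0.56 = 6.66 V.
V_CE = 6.66 V > 0.2 V confirms active-region operation.

I_C ≈ 1 mA, V_CE ≈ 6.7 V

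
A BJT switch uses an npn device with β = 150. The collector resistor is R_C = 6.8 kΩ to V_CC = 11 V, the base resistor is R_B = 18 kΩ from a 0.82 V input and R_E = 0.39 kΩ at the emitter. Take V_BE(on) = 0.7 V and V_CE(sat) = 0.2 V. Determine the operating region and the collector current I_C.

active; I_C ≈ 0.23 mA

Assume active. Base-emitter loop: I_B = (V_BB − V_BE)/(R_B + (β+1)R_E) = (0.82 − 0.7)/(18 + 151×0.39) = 0.00156 mA.
I_C = β·I_B = 150×0.00156 = 0.234 mA.
V_CE = V_CC − I_C·R_C − I_E·R_E = 11 − 0.234×6.8 − 0.236×0.39 = 9.32 V > V_CE(sat), so the active-region assumption holds.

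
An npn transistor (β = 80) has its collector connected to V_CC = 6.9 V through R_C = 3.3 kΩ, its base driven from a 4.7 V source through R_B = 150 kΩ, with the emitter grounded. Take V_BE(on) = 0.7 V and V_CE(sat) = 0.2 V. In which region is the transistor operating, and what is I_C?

saturation; I_C ≈ 2 mA

Assume active: I_B = (4.7 − 0.7)/150 = 0.0267 mA, giving I_C = β·I_B = 2.13 mA.
But then V_CE = 6.9 − 2.13×3.3 = -0.14 V < V_CE(sat) = 0.2 V — impossible in the active region.
So the transistor is saturated. With V_CE = 0.2 V, I_C = (V_CC − 0.2)/R_C = 6.7/3.3 = 2.03 mA.
Check: β·I_B = 2.13 mA > I_C = 2.03 mA, confirming saturation.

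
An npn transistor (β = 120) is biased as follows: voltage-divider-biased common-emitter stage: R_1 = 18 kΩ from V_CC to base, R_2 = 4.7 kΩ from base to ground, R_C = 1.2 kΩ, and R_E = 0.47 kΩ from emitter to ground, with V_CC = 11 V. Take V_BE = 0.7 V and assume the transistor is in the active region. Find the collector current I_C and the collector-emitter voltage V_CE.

I_C ≈ 3.1 mA, V_CE ≈ 5.8 V

Thevenize the base divider: V_Th = V_CC·R_2/(R_1+R_2) = 11×4.7/22.7 = 2.28 V, R_Th = R_1‖R_2 = 3.73 kΩ.
Base-emitter loop: V_Th = I_B·R_Th + V_BE + (β+1)I_B·R_E, so I_B = (2.28 − 0.7) / (3.73 + 121×0.47) = 0.026 mA.
I_C = β·I_B = 120×0.026 = 3.12 mA, and I_E = (β+1)I_B = 3.15 mA.
V_CE = V_CC − I_C·R_C − I_E·R_E = 11 − 3.12×1.2 − 3.15×0.47 = 5.77 V.
V_CE = 5.77 V > 0.2 V confirms active-region operation.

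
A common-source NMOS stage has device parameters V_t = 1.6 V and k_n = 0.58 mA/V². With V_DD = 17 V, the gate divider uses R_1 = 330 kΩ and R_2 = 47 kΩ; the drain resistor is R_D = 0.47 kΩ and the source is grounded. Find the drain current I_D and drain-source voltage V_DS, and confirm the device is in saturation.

V_G = V_DD·R_2/(R_1+R_2) = 17×47/377 = 2.12 V. With the source grounded, V_GS = V_G = 2.12 V.
Assume saturation: I_D = (k_n/2)(V_GS − V_t)² = (0.58/2)×(2.12 − 1.6)² = 0.29×0.519² = 0.0782 mA.
V_DS = V_DD − I_D·R_D = 17 − 0.0782×0.47 = 17 V.
Saturation requires V_DS ≥ V_GS − V_t = 0.519 V; 17 ≥ 0.519 ✓.

I_D ≈ 0.078 mA, V_DS ≈ 17 V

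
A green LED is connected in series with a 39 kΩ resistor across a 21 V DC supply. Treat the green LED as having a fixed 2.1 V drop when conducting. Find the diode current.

I ≈ 0.48 mA

KVL around the loop: 21 = V_D + I·R = 2.1 + I × 39 kΩ.
So I = (21 − 2.1) / 39 kΩ = 18.9 / 39 = 0.485 mA.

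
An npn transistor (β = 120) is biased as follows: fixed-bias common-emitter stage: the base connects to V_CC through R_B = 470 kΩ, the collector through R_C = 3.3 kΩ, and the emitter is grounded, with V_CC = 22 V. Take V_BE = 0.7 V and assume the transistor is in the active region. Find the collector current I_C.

I_C ≈ 5.4 mA

Base loop: V_CC = I_B·R_B + V_BE, so I_B = (22 − 0.7)/470 kΩ = 0.0453 mA.
In the active region I_C = β·I_B = 120 × 0.0453 = 5.44 mA.
Collector loop: V_CE = V_CC − I_C·R_C = 22 − 5.44×3.3 = 4.05 V.
Since V_CE = 4.05 V > V_CE(sat) ≈ 0.2 V, the transistor is in the active region as assumed.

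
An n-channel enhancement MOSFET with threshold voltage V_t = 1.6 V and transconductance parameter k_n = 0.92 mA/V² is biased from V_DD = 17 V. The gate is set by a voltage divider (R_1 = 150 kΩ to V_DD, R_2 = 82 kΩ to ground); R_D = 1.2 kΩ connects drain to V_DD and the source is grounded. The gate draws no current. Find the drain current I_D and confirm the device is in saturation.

V_G = V_DD·R_2/(R_1+R_2) = 17×82/232 = 6.01 V. With the source grounded, V_GS = V_G = 6.01 V.
Assume saturation: I_D = (k_n/2)(V_GS − V_t)² = (0.92/2)×(6.01 − 1.6)² = 0.46×4.41² = 8.94 mA.
V_DS = V_DD − I_D·R_D = 17 − 8.94×1.2 = 6.27 V.
Saturation requires V_DS ≥ V_GS − V_t = 4.41 V; 6.27 ≥ 4.41 ✓.

I_D ≈ 8.9 mA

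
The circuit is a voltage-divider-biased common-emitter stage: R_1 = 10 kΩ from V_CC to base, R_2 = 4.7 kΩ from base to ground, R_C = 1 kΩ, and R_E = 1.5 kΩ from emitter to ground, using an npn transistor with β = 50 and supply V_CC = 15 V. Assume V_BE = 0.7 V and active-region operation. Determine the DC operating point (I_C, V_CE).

I_C ≈ 2.6 mA, V_CE ≈ 8.5 V

Thevenize the base divider: V_Th = V_CC·R_2/(R_1+R_2) = 15×4.7/14.7 = 4.8 V, R_Th = R_1‖R_2 = 3.2 kΩ.
Base-emitter loop: V_Th = I_B·R_Th + V_BE + (β+1)I_B·R_E, so I_B = (4.8 − 0.7) / (3.2 + 51×1.5) = 0.0514 mA.
I_C = β·I_B = 50×0.0514 = 2.57 mA, and I_E = (β+1)I_B = 2.62 mA.
V_CE = V_CC − I_C·R_C − I_E·R_E = 15 − 2.57×1 − 2.62×1.5 = 8.5 V.
V_CE = 8.5 V > 0.2 V confirms active-region operation.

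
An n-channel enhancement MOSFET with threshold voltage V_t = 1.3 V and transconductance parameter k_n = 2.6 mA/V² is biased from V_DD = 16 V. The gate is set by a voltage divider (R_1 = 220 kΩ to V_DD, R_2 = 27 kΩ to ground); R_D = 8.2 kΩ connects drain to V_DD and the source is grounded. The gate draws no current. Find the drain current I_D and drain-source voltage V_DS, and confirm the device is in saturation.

I_D ≈ 0.26 mA, V_DS ≈ 14 V

V_G = V_DD·R_2/(R_1+R_2) = 16×27/247 = 1.75 V. With the source grounded, V_GS = V_G = 1.75 V.
Assume saturation: I_D = (k_n/2)(V_GS − V_t)² = (2.6/2)×(1.75 − 1.3)² = 1.3×0.449² = 0.262 mA.
V_DS = V_DD − I_D·R_D = 16 − 0.262×8.2 = 13.9 V.
Saturation requires V_DS ≥ V_GS − V_t = 0.449 V; 13.9 ≥ 0.449 ✓.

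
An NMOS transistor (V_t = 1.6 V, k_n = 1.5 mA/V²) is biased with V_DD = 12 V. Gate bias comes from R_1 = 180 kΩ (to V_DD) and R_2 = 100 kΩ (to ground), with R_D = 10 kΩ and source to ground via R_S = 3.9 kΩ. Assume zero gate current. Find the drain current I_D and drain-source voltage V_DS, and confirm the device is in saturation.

I_D ≈ 0.48 mA, V_DS ≈ 5.3 V

V_G = V_DD·R_2/(R_1+R_2) = 12×100/280 = 4.29 V.
Assume saturation: I_D = (k_n/2)(V_GS − V_t)² with V_GS = V_G − I_D·R_S = 4.29 − 3.9·I_D.
Substituting gives 11.4·I_D² − 16.7·I_D + 5.41 = 0, with roots I_D = 0.483 or 0.982 mA.
The root I_D = 0.982 mA gives V_GS = 0.456 V ≤ V_t, so take I_D = 0.483 mA.
Then V_GS = 2.4 V and V_DS = V_DD − I_D(R_D+R_S) = 12 − 0.483×13.9 = 5.29 V.
Saturation requires V_DS ≥ V_GS − V_t = 0.802 V; 5.29 ≥ 0.802 ✓.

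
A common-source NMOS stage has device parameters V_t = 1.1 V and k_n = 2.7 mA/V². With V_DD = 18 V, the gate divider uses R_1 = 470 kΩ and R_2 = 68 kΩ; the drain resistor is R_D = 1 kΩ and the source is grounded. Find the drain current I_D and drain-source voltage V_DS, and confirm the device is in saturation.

I_D ≈ 1.9 mA, V_DS ≈ 16 V

V_G = V_DD·R_2/(R_1+R_2) = 18×68/538 = 2.28 V. With the source grounded, V_GS = V_G = 2.28 V.
Assume saturation: I_D = (k_n/2)(V_GS − V_t)² = (2.7/2)×(2.28 − 1.1)² = 1.35×1.18² = 1.86 mA.
V_DS = V_DD − I_D·R_D = 18 − 1.86×1 = 16.1 V.
Saturation requires V_DS ≥ V_GS − V_t = 1.18 V; 16.1 ≥ 1.18 ✓.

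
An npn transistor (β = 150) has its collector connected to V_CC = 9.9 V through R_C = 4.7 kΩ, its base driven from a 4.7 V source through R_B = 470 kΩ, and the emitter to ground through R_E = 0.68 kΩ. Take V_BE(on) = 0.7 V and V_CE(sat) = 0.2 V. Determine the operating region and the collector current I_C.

Assume active. Base-emitter loop: I_B = (V_BB − V_BE)/(R_B + (β+1)R_E) = (4.7 − 0.7)/(470 + 151×0.68) = 0.00698 mA.
I_C = β·I_B = 150×0.00698 = 1.05 mA.
V_CE = V_CC − I_C·R_C − I_E·R_E = 9.9 − 1.05×4.7 − 1.05×0.68 = 4.26 V > V_CE(sat), so the active-region assumption holds.

active; I_C ≈ 1 mA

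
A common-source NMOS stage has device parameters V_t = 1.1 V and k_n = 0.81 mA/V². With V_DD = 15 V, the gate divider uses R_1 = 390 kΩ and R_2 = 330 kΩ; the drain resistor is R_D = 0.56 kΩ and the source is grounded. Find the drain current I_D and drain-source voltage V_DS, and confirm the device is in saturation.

I_D ≈ 14 mA, V_DS ≈ 7.4 V

V_G = V_DD·R_2/(R_1+R_2) = 15×330/720 = 6.88 V. With the source grounded, V_GS = V_G = 6.88 V.
Assume saturation: I_D = (k_n/2)(V_GS − V_t)² = (0.81/2)×(6.88 − 1.1)² = 0.405×5.78² = 13.5 mA.
V_DS = V_DD − I_D·R_D = 15 − 13.5×0.56 = 7.44 V.
Saturation requires V_DS ≥ V_GS − V_t = 5.78 V; 7.44 ≥ 5.78 ✓.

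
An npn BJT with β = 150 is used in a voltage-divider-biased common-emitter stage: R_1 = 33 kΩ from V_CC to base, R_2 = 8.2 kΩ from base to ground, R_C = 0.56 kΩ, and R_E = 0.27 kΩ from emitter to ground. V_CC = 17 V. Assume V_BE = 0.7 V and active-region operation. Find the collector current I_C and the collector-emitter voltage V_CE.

I_C ≈ 8.5 mA, V_CE ≈ 9.9 V

Thevenize the base divider: V_Th = V_CC·R_2/(R_1+R_2) = 17×8.2/41.2 = 3.38 V, R_Th = R_1‖R_2 = 6.57 kΩ.
Base-emitter loop: V_Th = I_B·R_Th + V_BE + (β+1)I_B·R_E, so I_B = (3.38 − 0.7) / (6.57 + 151×0.27) = 0.0567 mA.
I_C = β·I_B = 150×0.0567 = 8.5 mA, and I_E = (β+1)I_B = 8.56 mA.
V_CE = V_CC − I_C·R_C − I_E·R_E = 17 − 8.5×0.56 − 8.56×0.27 = 9.93 V.
V_CE = 9.93 V > 0.2 V confirms active-region operation.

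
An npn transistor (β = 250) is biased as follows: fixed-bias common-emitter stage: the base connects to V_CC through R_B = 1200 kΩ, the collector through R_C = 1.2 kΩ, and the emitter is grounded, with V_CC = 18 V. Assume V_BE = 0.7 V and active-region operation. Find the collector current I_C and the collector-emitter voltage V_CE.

I_C ≈ 3.6 mA, V_CE ≈ 14 V

Base loop: V_CC = I_B·R_B + V_BE, so I_B = (18 − 0.7)/1200 kΩ = 0.0144 mA.
In the active region I_C = β·I_B = 250 × 0.0144 = 3.6 mA.
Collector loop: V_CE = V_CC − I_C·R_C = 18 − 3.6×1.2 = 13.7 V.
Since V_CE = 13.7 V > V_CE(sat) ≈ 0.2 V, the transistor is in the active region as assumed.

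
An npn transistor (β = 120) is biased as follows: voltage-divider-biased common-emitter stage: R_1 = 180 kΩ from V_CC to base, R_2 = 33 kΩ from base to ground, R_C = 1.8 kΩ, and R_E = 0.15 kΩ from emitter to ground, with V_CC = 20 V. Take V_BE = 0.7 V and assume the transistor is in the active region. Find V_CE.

Thevenize the base divider: V_Th = V_CC·R_2/(R_1+R_2) = 20×33/213 = 3.1 V, R_Th = R_1‖R_2 = 27.9 kΩ.
Base-emitter loop: V_Th = I_B·R_Th + V_BE + (β+1)I_B·R_E, so I_B = (3.1 − 0.7) / (27.9 + 121×0.15) = 0.0521 mA.
I_C = β·I_B = 120×0.0521 = 6.25 mA, and I_E = (β+1)I_B = 6.3 mA.
V_CE = V_CC − I_C·R_C − I_E·R_E = 20 − 6.25×1.8 − 6.3×0.15 = 7.8 V.
V_CE = 7.8 V > 0.2 V confirms active-region operation.

V_CE ≈ 7.8 V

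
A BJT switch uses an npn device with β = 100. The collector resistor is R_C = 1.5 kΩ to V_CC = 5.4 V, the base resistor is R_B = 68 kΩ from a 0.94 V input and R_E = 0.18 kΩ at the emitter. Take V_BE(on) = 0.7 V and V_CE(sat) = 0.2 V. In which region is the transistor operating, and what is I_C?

active; I_C ≈ 0.28 mA

Assume active. Base-emitter loop: I_B = (V_BB − V_BE)/(R_B + (β+1)R_E) = (0.94 − 0.7)/(68 + 101×0.18) = 0.00278 mA.
I_C = β·I_B = 100×0.00278 = 0.278 mA.
V_CE = V_CC − I_C·R_C − I_E·R_E = 5.4 − 0.278×1.5 − 0.281×0.18 = 4.93 V > V_CE(sat), so the active-region assumption holds.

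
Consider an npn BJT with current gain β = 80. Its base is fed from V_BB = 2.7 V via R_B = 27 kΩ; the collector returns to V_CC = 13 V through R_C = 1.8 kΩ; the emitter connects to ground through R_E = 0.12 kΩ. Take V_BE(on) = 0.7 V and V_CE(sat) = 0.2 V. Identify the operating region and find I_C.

active; I_C ≈ 4.4 mA

Assume active. Base-emitter loop: I_B = (V_BB − V_BE)/(R_B + (β+1)R_E) = (2.7 − 0.7)/(27 + 81×0.12) = 0.0545 mA.
I_C = β·I_B = 80×0.0545 = 4.36 mA.
V_CE = V_CC − I_C·R_C − I_E·R_E = 13 − 4.36×1.8 − 4.41×0.12 = 4.63 V > V_CE(sat), so the active-region assumption holds.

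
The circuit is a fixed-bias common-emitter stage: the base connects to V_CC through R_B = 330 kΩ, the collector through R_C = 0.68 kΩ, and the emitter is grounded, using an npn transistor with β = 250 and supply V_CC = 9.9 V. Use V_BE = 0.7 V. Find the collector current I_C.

I_C ≈ 7 mA

Base loop: V_CC = I_B·R_B + V_BE, so I_B = (9.9 − 0.7)/330 kΩ = 0.0279 mA.
In the active region I_C = β·I_B = 250 × 0.0279 = 6.97 mA.
Collector loop: V_CE = V_CC − I_C·R_C = 9.9 − 6.97×0.68 = 5.16 V.
Since V_CE = 5.16 V > V_CE(sat) ≈ 0.2 V, the transistor is in the active region as assumed.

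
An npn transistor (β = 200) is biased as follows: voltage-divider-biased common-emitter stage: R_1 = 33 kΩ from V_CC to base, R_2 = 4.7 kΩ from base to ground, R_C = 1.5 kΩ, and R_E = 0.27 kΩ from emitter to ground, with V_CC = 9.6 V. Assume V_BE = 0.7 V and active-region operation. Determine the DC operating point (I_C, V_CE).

I_C ≈ 1.7 mA, V_CE ≈ 6.6 V

Thevenize the base divider: V_Th = V_CC·R_2/(R_1+R_2) = 9.6×4.7/37.7 = 1.2 V, R_Th = R_1‖R_2 = 4.11 kΩ.
Base-emitter loop: V_Th = I_B·R_Th + V_BE + (β+1)I_B·R_E, so I_B = (1.2 − 0.7) / (4.11 + 201×0.27) = 0.00851 mA.
I_C = β·I_B = 200×0.00851 = 1.7 mA, and I_E = (β+1)I_B = 1.71 mA.
V_CE = V_CC − I_C·R_C − I_E·R_E = 9.6 − 1.7×1.5 − 1.71×0.27 = 6.59 V.
V_CE = 6.59 V > 0.2 V confirms active-region operation.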